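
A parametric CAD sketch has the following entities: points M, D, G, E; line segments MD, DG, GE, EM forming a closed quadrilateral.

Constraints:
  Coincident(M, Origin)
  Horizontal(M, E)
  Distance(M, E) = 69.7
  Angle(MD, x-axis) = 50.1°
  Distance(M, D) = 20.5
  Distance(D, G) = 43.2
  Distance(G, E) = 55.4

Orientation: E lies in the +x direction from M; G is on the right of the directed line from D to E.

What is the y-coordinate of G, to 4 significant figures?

-26.72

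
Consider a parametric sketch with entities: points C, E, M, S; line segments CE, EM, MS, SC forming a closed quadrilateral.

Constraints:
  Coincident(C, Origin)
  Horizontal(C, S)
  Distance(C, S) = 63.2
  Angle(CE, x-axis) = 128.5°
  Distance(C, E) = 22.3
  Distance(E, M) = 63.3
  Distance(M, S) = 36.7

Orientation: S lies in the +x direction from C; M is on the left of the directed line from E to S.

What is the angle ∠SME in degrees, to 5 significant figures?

101.07°

Checks: |EM| = 63.30 ✓; |MS| = 36.70 ✓.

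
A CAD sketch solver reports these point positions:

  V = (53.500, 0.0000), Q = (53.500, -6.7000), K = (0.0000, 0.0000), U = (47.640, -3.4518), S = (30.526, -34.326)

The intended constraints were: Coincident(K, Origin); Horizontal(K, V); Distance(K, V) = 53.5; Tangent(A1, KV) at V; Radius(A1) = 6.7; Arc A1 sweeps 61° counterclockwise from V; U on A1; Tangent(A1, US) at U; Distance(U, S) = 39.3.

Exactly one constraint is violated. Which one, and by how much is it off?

Distance(U, S) = 39.3 — off by 4.00.

K = (0.00, 0.00) ✓; K.y = 0.00, V.y = 0.00 ✓; |KV| = 53.50 ✓; ∠(QV, VK) = 90.00° ✓; |QV| = 6.700 ✓; bearing(Q→U) − bearing(Q→V) = 61.00° ✓; |QU| = 6.700 ✓; ∠(QU, US) = 90.00° ✓; |US| = 35.30 ✗.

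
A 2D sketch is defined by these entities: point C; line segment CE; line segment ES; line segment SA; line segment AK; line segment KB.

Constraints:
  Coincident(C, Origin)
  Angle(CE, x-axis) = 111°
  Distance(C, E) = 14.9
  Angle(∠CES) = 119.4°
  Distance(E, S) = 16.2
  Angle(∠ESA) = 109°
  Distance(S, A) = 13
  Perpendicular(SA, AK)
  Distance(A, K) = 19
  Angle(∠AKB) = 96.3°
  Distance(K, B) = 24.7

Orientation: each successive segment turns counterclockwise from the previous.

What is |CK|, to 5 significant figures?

11.220

C is at the origin; CE runs at 111.0° with length 14.9, so E = (-5.3397, 13.910). ∠CES = 119.4° gives ES at 171.60° from the x-axis; with |ES| = 16.2, S = (-21.366, 16.277). ∠ESA = 109.0° gives SA at -117.40° from the x-axis; with |SA| = 13.0, A = (-27.348, 4.7353). The perpendicularity gives AK at right angles to SA, so AK runs at -27.400°; with |AK| = 19.0, K = (-10.480, -4.0085). Then |CK| = |K − C| = 11.220.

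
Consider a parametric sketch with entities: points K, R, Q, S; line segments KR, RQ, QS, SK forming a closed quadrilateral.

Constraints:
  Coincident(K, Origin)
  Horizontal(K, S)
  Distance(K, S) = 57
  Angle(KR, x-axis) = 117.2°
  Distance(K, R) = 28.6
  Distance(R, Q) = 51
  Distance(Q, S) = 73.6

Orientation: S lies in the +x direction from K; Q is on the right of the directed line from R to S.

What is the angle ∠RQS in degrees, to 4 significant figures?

70.87°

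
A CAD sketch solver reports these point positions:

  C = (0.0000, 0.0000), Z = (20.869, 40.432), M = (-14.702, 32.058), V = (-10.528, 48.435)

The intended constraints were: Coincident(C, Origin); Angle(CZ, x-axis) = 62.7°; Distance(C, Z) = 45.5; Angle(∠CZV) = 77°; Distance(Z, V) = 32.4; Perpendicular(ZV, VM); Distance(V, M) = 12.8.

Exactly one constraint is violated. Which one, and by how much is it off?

Distance(V, M) = 12.8 — off by 4.10.

C = (0.00, 0.00) ✓; CZ at 62.70° ✓; |CZ| = 45.50 ✓; ∠CZV = 77.00° ✓; |ZV| = 32.40 ✓; ∠(ZV, VM) = 90.00° ✓; |VM| = 16.90 ✗.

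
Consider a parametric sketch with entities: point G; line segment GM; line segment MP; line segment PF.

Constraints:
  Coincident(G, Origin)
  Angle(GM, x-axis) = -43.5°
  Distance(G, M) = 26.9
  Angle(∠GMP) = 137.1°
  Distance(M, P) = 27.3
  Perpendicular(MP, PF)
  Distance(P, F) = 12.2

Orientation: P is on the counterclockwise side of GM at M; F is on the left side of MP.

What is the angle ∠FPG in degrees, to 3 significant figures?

68.7°

∠GMP = 137.1°, so MP runs at -43.5° + (180° − 137.1°) = -0.600° from the x-axis; with |MP| = 27.3, P = M + 27.3·(cos -0.600°, sin -0.600°) = (46.8, -18.8). MP ⟂ PF; with |PF| = 12.2 on the left of MP, F = P + 12.2·(0.0105, 1.00) = (46.9, -6.60). Then cos ∠FPG = PF·PG / (|PF||PG|), giving 68.7°.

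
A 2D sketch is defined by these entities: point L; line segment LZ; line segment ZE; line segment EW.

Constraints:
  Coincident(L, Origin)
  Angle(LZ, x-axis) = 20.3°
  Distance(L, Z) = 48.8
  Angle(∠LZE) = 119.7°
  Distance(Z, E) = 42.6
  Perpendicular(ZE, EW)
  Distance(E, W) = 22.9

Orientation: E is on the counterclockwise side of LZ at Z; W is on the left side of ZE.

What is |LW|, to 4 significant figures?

69.56

L is at the origin; LZ runs at 20.3° with length 48.8, so Z = 48.8·(cos 20.3°, sin 20.3°) = (45.77, 16.93). ∠LZE = 119.7°, so ZE runs at 20.3° + (180° − 119.7°) = 80.60° from the x-axis; with |ZE| = 42.6, E = Z + 42.6·(cos 80.60°, sin 80.60°) = (52.73, 58.96). ZE is perpendicular to EW; with |EW| = 22.9 on the left of ZE, W = E + 22.9·(-0.9866, 0.1633) = (30.13, 62.70). Then |LW| = |W − L| = 69.56.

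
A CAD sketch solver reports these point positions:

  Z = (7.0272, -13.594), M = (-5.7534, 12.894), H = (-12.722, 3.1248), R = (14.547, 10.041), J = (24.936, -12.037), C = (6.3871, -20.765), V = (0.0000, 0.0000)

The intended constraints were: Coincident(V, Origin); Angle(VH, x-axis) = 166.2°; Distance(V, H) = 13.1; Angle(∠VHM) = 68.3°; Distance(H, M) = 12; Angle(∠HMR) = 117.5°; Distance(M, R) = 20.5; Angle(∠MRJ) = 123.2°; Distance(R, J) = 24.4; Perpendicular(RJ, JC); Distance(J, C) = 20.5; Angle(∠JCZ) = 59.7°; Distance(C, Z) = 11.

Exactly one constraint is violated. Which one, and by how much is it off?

Distance(C, Z) = 11 — off by 3.80.

V = (0.00, 0.00) ✓; VH at 166.2° ✓; |VH| = 13.10 ✓; ∠VHM = 68.30° ✓; |HM| = 12.00 ✓; ∠HMR = 117.5° ✓; |MR| = 20.50 ✓; ∠MRJ = 123.2° ✓; |RJ| = 24.40 ✓; ∠(RJ, JC) = 90.00° ✓; |JC| = 20.50 ✓; ∠JCZ = 59.70° ✓; |CZ| = 7.200 ✗.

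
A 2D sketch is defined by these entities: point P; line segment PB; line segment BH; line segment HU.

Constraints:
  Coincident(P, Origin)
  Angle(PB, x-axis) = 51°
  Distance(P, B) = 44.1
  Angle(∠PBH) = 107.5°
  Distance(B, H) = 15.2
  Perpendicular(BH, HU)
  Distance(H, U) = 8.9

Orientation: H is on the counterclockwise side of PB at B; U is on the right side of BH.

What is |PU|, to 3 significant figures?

58.4

∠PBH = 107.5°, so BH runs at 51.0° + (180° − 107.5°) = 124° from the x-axis; with |BH| = 15.2, H = B + 15.2·(cos 124°, sin 124°) = (19.4, 46.9). The perpendicularity gives HU at right angles to BH; with |HU| = 8.9 on the right of BH, U = H + 8.9·(0.834, 0.552) = (26.8, 51.9). Then |PU| = |U − P| = 58.4.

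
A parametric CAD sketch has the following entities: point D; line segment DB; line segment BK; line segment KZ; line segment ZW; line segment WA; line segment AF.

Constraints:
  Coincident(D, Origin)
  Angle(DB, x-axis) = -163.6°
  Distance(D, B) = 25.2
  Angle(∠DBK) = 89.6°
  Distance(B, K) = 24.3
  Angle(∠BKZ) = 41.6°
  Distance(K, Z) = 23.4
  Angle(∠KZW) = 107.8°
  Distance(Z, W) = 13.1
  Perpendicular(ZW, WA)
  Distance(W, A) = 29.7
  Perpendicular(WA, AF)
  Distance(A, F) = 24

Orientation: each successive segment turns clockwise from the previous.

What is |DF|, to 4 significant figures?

43.01

D is at the origin; DB runs at -163.6° with length 25.2, so B = (-24.17, -7.115). ∠DBK = 89.6° gives BK at 106.0° from the x-axis; with |BK| = 24.3, K = (-30.87, 16.24). ∠BKZ = 41.6° gives KZ at -32.40° from the x-axis; with |KZ| = 23.4, Z = (-11.12, 3.705). ∠KZW = 107.8° gives ZW at -104.6° from the x-axis; with |ZW| = 13.1, W = (-14.42, -8.972). The perpendicularity gives WA at right angles to ZW, so WA runs at 165.4°; with |WA| = 29.7, A = (-43.16, -1.485). WA ⟂ AF, so AF runs at 75.40°; with |AF| = 24.0, F = (-37.11, 21.74). Then |DF| = |F − D| = 43.01.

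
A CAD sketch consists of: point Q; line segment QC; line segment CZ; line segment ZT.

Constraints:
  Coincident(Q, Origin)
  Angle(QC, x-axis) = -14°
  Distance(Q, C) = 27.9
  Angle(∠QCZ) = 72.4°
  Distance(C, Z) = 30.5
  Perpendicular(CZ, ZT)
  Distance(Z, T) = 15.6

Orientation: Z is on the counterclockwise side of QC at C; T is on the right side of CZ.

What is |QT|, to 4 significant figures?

47.61

Q is at the origin; QC runs at -14.0° with length 27.9, so C = 27.9·(cos -14.0°, sin -14.0°) = (27.07, -6.750). ∠QCZ = 72.4°, so CZ runs at -14.0° + (180° − 72.4°) = 93.60° from the x-axis; with |CZ| = 30.5, Z = C + 30.5·(cos 93.60°, sin 93.60°) = (25.16, 23.69). The perpendicularity gives ZT at right angles to CZ; with |ZT| = 15.6 on the right of CZ, T = Z + 15.6·(0.9980, 0.06279) = (40.73, 24.67). Then |QT| = |T − Q| = 47.61.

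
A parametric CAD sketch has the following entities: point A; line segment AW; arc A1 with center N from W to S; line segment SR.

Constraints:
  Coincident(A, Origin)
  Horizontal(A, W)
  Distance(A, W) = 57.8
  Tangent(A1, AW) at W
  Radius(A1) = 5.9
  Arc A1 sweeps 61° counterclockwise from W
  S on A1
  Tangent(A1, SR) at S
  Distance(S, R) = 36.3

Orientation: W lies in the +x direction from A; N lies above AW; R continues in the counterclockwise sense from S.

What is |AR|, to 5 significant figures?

87.749

A is at the origin; A and W share the same y with |AW| = 57.8 and W on the +x side, so W = (57.800, 0.0000). Tangency of A1 to AW means the radius NW is perpendicular to AW, so N = W + (0, 5.9) = (57.800, 5.9000). On A1, W sits at bearing -90° from N; a 61° counterclockwise sweep puts S at bearing -29°, so S = N + 5.9·(cos -29°, sin -29°) = (62.960, 3.0396). The tangent condition forces NS to be normal to SR, so SR runs along (−sin -29°, cos -29°); with |SR| = 36.3, R = (80.559, 34.788). Then |AR| = |R − A| = 87.749.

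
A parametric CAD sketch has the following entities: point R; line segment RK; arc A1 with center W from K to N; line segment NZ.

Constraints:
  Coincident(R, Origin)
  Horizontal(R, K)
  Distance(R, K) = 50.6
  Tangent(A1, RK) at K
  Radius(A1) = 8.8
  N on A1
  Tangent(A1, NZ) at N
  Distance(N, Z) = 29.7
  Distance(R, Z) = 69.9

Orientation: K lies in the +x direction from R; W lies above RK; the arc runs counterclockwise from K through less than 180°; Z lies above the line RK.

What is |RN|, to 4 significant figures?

60.10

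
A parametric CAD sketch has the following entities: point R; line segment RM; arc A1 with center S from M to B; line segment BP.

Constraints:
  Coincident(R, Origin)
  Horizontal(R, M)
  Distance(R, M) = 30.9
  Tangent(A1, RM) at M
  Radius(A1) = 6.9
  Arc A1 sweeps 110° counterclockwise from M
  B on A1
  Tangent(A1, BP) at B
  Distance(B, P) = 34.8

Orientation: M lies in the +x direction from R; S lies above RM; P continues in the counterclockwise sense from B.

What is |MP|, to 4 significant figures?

42.31

R is at the origin; R and M share the same y with |RM| = 30.9 and M on the +x side, so M = (30.90, 0.000). The tangent condition forces SM to be normal to RM, so S = M + (0, 6.9) = (30.90, 6.900). On A1, M sits at bearing -90° from S; a 110° counterclockwise sweep puts B at bearing 20°, so B = S + 6.9·(cos 20°, sin 20°) = (37.38, 9.260). Since A1 is tangent to BP there, SB ⟂ BP, so BP runs along (−sin 20°, cos 20°); with |BP| = 34.8, P = (25.48, 41.96). Then |MP| = |P − M| = 42.31.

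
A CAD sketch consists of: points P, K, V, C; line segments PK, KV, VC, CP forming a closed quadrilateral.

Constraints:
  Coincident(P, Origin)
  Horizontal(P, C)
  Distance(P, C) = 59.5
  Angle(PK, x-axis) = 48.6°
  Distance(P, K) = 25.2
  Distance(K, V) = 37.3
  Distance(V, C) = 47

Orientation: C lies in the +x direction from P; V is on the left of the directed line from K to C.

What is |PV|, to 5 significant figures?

62.429

Checks: |KV| = 37.30 ✓; |VC| = 47.00 ✓.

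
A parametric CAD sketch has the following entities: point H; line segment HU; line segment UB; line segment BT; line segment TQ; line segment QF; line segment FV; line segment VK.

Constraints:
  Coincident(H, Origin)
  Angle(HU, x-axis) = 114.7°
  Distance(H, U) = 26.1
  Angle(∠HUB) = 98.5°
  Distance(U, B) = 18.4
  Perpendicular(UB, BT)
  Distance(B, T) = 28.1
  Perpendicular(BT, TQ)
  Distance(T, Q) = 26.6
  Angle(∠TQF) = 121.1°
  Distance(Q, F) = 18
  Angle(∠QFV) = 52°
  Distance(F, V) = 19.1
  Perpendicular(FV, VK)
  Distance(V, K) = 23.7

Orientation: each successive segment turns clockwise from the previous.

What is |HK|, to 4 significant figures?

12.94

H is at the origin; HU runs at 114.7° with length 26.1, so U = (-10.91, 23.71). ∠HUB = 98.5° gives UB at 33.20° from the x-axis; with |UB| = 18.4, B = (4.490, 33.79). UB is perpendicular to BT, so BT runs at -56.80°; with |BT| = 28.1, T = (19.88, 10.27). BT ⟂ TQ, so TQ runs at -146.8°; with |TQ| = 26.6, Q = (-2.381, -4.291). ∠TQF = 121.1° gives QF at 154.3° from the x-axis; with |QF| = 18.0, F = (-18.60, 3.515). ∠QFV = 52.0° gives FV at 26.30° from the x-axis; with |FV| = 19.1, V = (-1.478, 11.98). The perpendicularity gives VK at right angles to FV, so VK runs at -63.70°; with |VK| = 23.7, K = (9.023, -9.269). Then |HK| = |K − H| = 12.94.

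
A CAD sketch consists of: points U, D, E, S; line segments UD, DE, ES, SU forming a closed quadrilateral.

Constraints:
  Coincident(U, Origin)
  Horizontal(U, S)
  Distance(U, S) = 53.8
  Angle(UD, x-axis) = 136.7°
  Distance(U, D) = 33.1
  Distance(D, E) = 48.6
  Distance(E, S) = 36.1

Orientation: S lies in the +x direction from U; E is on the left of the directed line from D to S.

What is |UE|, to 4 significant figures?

32.30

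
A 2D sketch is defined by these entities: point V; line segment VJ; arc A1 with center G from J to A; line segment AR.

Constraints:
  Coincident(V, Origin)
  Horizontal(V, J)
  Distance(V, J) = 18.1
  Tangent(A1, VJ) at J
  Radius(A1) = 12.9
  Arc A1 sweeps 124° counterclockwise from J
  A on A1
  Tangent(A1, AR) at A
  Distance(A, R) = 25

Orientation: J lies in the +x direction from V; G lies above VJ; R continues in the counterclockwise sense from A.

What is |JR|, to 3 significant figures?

41.0

V is at the origin; VJ is horizontal with |VJ| = 18.1 and J on the +x side, so J = (18.1, 0.00). A1 meets VJ tangentially, so GJ is at right angles to VJ, so G = J + (0, 12.9) = (18.1, 12.9). On A1, J sits at bearing -90° from G; a 124° counterclockwise sweep puts A at bearing 34°, so A = G + 12.9·(cos 34°, sin 34°) = (28.8, 20.1). A1 meets AR tangentially, so GA is at right angles to AR, so AR runs along (−sin 34°, cos 34°); with |AR| = 25.0, R = (14.8, 40.8). Then |JR| = |R − J| = 41.0.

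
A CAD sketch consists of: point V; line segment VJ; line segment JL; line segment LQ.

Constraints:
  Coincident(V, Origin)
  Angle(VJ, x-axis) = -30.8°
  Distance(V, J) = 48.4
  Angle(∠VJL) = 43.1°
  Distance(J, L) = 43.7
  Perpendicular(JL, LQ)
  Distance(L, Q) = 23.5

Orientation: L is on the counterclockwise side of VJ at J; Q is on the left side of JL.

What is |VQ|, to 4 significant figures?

12.71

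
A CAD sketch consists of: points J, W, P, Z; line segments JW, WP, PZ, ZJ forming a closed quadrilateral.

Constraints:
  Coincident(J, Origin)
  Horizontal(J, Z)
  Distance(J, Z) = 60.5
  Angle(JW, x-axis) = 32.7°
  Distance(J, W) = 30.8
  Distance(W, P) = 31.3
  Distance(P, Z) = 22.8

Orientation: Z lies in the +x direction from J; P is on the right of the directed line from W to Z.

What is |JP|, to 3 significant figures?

42.0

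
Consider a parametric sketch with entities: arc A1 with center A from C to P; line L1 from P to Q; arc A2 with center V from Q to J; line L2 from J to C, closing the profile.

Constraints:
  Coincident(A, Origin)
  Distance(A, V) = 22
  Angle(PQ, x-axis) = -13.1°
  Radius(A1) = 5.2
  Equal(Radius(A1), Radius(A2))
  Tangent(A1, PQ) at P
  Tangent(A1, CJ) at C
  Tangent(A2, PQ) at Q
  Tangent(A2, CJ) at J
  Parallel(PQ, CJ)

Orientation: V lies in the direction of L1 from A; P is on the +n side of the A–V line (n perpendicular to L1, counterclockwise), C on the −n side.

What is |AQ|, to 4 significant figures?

22.61

The slot axis is L1's direction at -13.1°, so u = (cos -13.1°, sin -13.1°) = (0.9740, -0.2267) and n = (−sin -13.1°, cos -13.1°) = (0.2267, 0.9740). A is at the origin and V lies 22.0 along u from A, so V = 22.0·u = (21.43, -4.986). Tangency of A1 to both parallel lines with radius 5.2 puts P and C at A ± 5.2·n: P = (1.179, 5.065), C = (-1.179, -5.065). Equal radii place Q and J the same way about V: Q = V + 5.2·n = (22.61, 0.07835), J = V − 5.2·n = (20.25, -10.05). Then |AQ| = |Q − A| = 22.61.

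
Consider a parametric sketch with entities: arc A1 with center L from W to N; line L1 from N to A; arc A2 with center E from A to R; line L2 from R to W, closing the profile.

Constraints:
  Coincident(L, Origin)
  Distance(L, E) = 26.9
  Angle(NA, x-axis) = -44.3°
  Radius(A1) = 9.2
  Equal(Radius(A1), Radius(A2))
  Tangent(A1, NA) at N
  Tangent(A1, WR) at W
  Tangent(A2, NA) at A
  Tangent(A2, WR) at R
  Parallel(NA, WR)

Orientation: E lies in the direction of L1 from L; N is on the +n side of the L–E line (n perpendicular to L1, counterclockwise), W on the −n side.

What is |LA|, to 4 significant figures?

28.43

The slot axis is L1's direction at -44.3°, so u = (cos -44.3°, sin -44.3°) = (0.7157, -0.6984) and n = (−sin -44.3°, cos -44.3°) = (0.6984, 0.7157). L is at the origin and E lies 26.9 along u from L, so E = 26.9·u = (19.25, -18.79). Tangency of A1 to both parallel lines with radius 9.2 puts N and W at L ± 9.2·n: N = (6.425, 6.584), W = (-6.425, -6.584). Equal radii place A and R the same way about E: A = E + 9.2·n = (25.68, -12.20), R = E − 9.2·n = (12.83, -25.37). Then |LA| = |A − L| = 28.43.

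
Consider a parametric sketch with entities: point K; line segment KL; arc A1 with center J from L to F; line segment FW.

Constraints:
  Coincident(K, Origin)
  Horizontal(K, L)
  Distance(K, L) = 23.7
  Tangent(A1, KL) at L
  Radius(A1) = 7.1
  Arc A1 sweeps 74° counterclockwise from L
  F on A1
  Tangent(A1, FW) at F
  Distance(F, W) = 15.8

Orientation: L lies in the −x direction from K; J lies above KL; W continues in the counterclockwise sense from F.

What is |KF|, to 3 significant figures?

17.6

Since A1 is tangent to KL there, JL ⟂ KL, so J = L + (0, 7.1) = (-23.7, 7.10). On A1, L sits at bearing -90° from J; a 74° counterclockwise sweep puts F at bearing -16°, so F = J + 7.1·(cos -16°, sin -16°) = (-16.9, 5.14). Then |KF| = |F − K| = 17.6.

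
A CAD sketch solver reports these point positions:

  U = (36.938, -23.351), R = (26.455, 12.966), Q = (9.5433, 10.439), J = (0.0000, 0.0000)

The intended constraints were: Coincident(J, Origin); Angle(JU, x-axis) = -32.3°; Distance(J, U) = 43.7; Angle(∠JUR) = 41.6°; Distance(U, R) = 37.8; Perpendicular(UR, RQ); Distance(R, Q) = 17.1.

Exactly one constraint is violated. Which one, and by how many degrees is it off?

Perpendicular(UR, RQ) — off by 7.60°.

J = (0.00, 0.00) ✓; JU at -32.30° ✓; |JU| = 43.70 ✓; ∠JUR = 41.60° ✓; |UR| = 37.80 ✓; ∠(UR, RQ) = 82.40° ✗; |RQ| = 17.10 ✓.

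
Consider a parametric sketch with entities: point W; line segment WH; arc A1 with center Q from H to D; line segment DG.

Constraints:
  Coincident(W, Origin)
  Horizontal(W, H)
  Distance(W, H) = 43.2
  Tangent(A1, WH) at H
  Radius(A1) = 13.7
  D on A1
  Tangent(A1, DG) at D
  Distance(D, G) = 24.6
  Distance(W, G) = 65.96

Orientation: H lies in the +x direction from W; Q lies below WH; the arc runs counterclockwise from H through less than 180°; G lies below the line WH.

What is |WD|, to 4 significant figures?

41.49

W is at the origin; WH is horizontal with |WH| = 43.2 and H on the +x side, so H = (43.20, 0.000). Since A1 is tangent to WH there, QH ⟂ WH, so Q = H + (0, -13.7) = (43.20, -13.70). Since QD ⟂ DG (tangency), |QG| = √(13.7² + 24.6²) = 28.16 regardless of where D sits on A1. So G lies on both circle(W, 65.96) and circle(Q, 28.16); the below-WH intersection is G = (52.14, -40.40). D is the foot of the tangent from G: D = (33.97, -23.82).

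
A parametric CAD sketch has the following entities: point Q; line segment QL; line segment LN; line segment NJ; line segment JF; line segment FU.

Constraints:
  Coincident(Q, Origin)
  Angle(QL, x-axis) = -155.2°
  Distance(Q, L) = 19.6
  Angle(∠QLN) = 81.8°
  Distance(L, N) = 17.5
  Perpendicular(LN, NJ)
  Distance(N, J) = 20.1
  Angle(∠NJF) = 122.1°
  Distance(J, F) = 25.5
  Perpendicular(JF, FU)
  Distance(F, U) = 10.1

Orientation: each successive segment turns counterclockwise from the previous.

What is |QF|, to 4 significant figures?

15.83

Q is at the origin; QL runs at -155.2° with length 19.6, so L = (-17.79, -8.221). ∠QLN = 81.8° gives LN at -57.00° from the x-axis; with |LN| = 17.5, N = (-8.261, -22.90). LN ⟂ NJ, so NJ runs at 33.00°; with |NJ| = 20.1, J = (8.596, -11.95). ∠NJF = 122.1° gives JF at 90.90° from the x-axis; with |JF| = 25.5, F = (8.195, 13.55). Then |QF| = |F − Q| = 15.83.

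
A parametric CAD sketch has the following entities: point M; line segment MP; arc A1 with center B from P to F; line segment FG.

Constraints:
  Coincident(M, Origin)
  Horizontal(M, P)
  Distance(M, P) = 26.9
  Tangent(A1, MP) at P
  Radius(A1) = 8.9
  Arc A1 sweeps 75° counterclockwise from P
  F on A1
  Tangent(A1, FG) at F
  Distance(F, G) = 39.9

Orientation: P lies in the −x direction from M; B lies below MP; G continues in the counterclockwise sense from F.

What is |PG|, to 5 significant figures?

48.943

On A1, P sits at bearing 90° from B; a 75° counterclockwise sweep puts F at bearing 165°, so F = B + 8.9·(cos 165°, sin 165°) = (-35.497, -6.5965). A1 meets FG tangentially, so BF is at right angles to FG, so FG runs along (−sin 165°, cos 165°); with |FG| = 39.9, G = (-45.824, -45.137). Then |PG| = |G − P| = 48.943.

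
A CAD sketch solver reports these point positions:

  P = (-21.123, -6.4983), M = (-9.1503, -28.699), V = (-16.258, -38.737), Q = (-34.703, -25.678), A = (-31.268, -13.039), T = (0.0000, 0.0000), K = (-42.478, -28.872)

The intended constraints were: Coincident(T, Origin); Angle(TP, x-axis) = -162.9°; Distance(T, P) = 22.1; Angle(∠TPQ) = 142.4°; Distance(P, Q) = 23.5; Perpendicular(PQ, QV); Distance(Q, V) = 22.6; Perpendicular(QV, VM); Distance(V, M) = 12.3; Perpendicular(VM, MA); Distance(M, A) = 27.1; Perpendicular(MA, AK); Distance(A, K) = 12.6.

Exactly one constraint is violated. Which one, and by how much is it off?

Distance(A, K) = 12.6 — off by 6.80.

T = (0.00, 0.00) ✓; TP at -162.9° ✓; |TP| = 22.10 ✓; ∠TPQ = 142.4° ✓; |PQ| = 23.50 ✓; ∠(PQ, QV) = 90.00° ✓; |QV| = 22.60 ✓; ∠(QV, VM) = 90.00° ✓; |VM| = 12.30 ✓; ∠(VM, MA) = 90.00° ✓; |MA| = 27.10 ✓; ∠(MA, AK) = 90.00° ✓; |AK| = 19.40 ✗.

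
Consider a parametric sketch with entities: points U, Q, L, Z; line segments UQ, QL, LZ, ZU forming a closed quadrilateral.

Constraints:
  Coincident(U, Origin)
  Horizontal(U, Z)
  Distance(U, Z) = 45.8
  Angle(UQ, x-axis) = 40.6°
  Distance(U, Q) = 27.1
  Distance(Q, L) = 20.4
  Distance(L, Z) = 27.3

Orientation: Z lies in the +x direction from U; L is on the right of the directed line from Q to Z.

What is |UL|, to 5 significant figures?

18.821

U is at the origin; U and Z share the same y with |UZ| = 45.8 and Z in +x, so Z = (45.8, 0). UQ runs at 40.6° with |UQ| = 27.1, so Q = (20.576, 17.636). L is determined by |QL| = 20.4 and |LZ| = 27.3 together: it lies at the intersection of circle(Q, 20.4) and circle(Z, 27.3). With |QZ| = 30.778, the foot of the radical line on QZ is 10.042 from Q and the perpendicular offset is √(20.4² − 10.042²) = 17.757. Taking the right-of-QZ solution: L = (18.631, -2.6711).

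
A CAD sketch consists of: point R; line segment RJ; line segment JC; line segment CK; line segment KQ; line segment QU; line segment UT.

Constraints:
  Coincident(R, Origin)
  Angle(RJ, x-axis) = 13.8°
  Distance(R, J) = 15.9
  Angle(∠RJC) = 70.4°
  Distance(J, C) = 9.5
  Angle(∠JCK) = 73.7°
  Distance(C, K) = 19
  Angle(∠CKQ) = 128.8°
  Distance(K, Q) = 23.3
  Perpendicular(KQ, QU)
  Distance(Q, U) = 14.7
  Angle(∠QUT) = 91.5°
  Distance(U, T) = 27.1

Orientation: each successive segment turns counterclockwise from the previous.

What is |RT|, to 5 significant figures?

12.930

R is at the origin; RJ runs at 13.8° with length 15.9, so J = (15.441, 3.7927). ∠RJC = 70.4° gives JC at 123.40° from the x-axis; with |JC| = 9.5, C = (10.211, 11.724). ∠JCK = 73.7° gives CK at -130.30° from the x-axis; with |CK| = 19.0, K = (-2.0775, -2.7670). ∠CKQ = 128.8° gives KQ at -79.100° from the x-axis; with |KQ| = 23.3, Q = (2.3284, -25.647). KQ ⟂ QU, so QU runs at 10.900°; with |QU| = 14.7, U = (16.763, -22.867). ∠QUT = 91.5° gives UT at 99.400° from the x-axis; with |UT| = 27.1, T = (12.337, 3.8692). Then |RT| = |T − R| = 12.930.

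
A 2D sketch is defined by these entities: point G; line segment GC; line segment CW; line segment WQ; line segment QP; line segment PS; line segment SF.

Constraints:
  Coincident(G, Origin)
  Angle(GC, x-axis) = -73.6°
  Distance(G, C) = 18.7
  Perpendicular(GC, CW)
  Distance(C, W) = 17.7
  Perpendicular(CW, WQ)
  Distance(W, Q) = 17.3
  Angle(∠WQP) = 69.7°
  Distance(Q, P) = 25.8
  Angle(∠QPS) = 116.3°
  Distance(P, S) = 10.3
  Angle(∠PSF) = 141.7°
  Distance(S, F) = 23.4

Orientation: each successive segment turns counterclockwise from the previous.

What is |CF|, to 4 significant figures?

22.23

G is at the origin; GC runs at -73.6° with length 18.7, so C = (5.280, -17.94). GC is perpendicular to CW, so CW runs at 16.40°; with |CW| = 17.7, W = (22.26, -12.94). CW ⟂ WQ, so WQ runs at 106.4°; with |WQ| = 17.3, Q = (17.38, 3.654). ∠WQP = 69.7° gives QP at -143.3° from the x-axis; with |QP| = 25.8, P = (-3.311, -11.76). ∠QPS = 116.3° gives PS at -79.60° from the x-axis; with |PS| = 10.3, S = (-1.451, -21.90). ∠PSF = 141.7° gives SF at -41.30° from the x-axis; with |SF| = 23.4, F = (16.13, -37.34). Then |CF| = |F − C| = 22.23.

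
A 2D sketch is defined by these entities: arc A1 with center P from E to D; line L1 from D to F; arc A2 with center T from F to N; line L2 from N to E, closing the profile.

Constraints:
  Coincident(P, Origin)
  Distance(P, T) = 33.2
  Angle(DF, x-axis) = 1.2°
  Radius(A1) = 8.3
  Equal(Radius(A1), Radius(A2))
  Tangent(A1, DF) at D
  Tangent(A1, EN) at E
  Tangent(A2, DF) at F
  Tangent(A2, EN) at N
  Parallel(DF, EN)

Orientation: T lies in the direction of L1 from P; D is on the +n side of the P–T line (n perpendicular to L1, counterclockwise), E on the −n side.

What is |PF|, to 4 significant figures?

34.22

The slot axis is L1's direction at 1.2°, so u = (cos 1.2°, sin 1.2°) = (0.9998, 0.02094) and n = (−sin 1.2°, cos 1.2°) = (-0.02094, 0.9998). P is at the origin and T lies 33.2 along u from P, so T = 33.2·u = (33.19, 0.6953). Tangency of A1 to both parallel lines with radius 8.3 puts D and E at P ± 8.3·n: D = (-0.1738, 8.298), E = (0.1738, -8.298). Equal radii place F and N the same way about T: F = T + 8.3·n = (33.02, 8.993), N = T − 8.3·n = (33.37, -7.603). Then |PF| = |F − P| = 34.22.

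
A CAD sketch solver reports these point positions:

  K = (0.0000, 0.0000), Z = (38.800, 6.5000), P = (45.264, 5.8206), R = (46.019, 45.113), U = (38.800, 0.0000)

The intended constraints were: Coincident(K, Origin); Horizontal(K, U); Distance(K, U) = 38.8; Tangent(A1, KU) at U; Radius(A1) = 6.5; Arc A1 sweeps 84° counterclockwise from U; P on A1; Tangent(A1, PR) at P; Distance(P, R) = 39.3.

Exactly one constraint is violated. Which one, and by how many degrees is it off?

Tangent(A1, PR) at P — off by 4.90°.

K = (0.00, 0.00) ✓; K.y = 0.00, U.y = 0.00 ✓; |KU| = 38.80 ✓; ∠(ZU, UK) = 90.00° ✓; |ZU| = 6.500 ✓; bearing(Z→P) − bearing(Z→U) = 84.00° ✓; |ZP| = 6.500 ✓; ∠(ZP, PR) = 85.10° ✗; |PR| = 39.30 ✓.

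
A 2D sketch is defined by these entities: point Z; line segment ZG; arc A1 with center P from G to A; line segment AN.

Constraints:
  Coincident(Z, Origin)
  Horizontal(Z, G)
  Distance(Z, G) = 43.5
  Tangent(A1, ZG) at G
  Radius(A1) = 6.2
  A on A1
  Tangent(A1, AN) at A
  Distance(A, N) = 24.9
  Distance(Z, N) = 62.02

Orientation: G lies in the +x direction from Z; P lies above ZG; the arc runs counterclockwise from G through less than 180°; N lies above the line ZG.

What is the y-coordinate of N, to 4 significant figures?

29.31

Z is at the origin; Z and G share the same y with |ZG| = 43.5 and G on the +x side, so G = (43.50, 0.000). The tangent condition forces PG to be normal to ZG, so P = G + (0, 6.2) = (43.50, 6.200). Since PA ⟂ AN (tangency), |PN| = √(6.2² + 24.9²) = 25.66 regardless of where A sits on A1. So N lies on both circle(Z, 62.02) and circle(P, 25.66); the above-ZG intersection is N = (54.66, 29.31). A is the foot of the tangent from N: A = (49.57, 4.933).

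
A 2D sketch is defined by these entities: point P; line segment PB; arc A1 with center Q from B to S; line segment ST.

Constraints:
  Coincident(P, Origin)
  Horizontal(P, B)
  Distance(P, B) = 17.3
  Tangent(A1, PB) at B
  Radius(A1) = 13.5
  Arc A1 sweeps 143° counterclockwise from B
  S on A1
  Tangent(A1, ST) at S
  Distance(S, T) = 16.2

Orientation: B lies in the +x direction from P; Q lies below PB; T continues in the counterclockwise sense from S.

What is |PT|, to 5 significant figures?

40.585

P is at the origin; PB is horizontal with |PB| = 17.3 and B on the +x side, so B = (17.300, 0.0000). A1 meets PB tangentially, so QB is at right angles to PB, so Q = B + (0, -13.5) = (17.300, -13.500). On A1, B sits at bearing 90° from Q; a 143° counterclockwise sweep puts S at bearing 233°, so S = Q + 13.5·(cos 233°, sin 233°) = (9.1755, -24.282). A1 meets ST tangentially, so QS is at right angles to ST, so ST runs along (−sin 233°, cos 233°); with |ST| = 16.2, T = (22.113, -34.031). Then |PT| = |T − P| = 40.585.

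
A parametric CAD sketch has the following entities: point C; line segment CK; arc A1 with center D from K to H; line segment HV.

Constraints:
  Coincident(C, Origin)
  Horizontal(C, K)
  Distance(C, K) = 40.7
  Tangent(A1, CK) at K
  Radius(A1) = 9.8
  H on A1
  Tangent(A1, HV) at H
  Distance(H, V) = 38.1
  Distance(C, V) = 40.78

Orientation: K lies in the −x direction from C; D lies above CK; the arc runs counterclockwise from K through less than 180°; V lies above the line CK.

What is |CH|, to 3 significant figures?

32.5

Checks: C.y = 0.00, K.y = 0.00 ✓; |DH| = 9.800 ✓; ∠(DH, HV) = 90.00° ✓; |HV| = 38.10 ✓; |CV| = 40.78 ✓.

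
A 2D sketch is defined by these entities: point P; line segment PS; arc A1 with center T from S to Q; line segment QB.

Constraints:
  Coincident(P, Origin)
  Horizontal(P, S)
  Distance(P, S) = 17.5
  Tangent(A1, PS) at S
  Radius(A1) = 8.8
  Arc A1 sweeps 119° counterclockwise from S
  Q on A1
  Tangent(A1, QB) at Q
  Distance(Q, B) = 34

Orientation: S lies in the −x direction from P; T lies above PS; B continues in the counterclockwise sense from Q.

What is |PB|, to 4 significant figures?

50.23

On A1, S sits at bearing -90° from T; a 119° counterclockwise sweep puts Q at bearing 29°, so Q = T + 8.8·(cos 29°, sin 29°) = (-9.803, 13.07). A1 meets QB tangentially, so TQ is at right angles to QB, so QB runs along (−sin 29°, cos 29°); with |QB| = 34.0, B = (-26.29, 42.80). Then |PB| = |B − P| = 50.23.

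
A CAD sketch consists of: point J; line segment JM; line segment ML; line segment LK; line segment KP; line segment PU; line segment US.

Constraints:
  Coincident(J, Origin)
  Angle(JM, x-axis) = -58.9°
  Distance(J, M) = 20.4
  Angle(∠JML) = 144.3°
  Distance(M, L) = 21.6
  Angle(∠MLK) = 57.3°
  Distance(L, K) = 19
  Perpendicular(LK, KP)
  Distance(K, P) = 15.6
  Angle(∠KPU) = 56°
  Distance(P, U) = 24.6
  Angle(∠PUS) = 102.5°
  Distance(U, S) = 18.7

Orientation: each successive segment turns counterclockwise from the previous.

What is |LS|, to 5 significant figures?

16.485

J is at the origin; JM runs at -58.9° with length 20.4, so M = (10.537, -17.468). ∠JML = 144.3° gives ML at -23.200° from the x-axis; with |ML| = 21.6, L = (30.391, -25.977). ∠MLK = 57.3° gives LK at 99.500° from the x-axis; with |LK| = 19.0, K = (27.255, -7.2376). The perpendicularity gives KP at right angles to LK, so KP runs at -170.50°; with |KP| = 15.6, P = (11.869, -9.8123). ∠KPU = 56.0° gives PU at -46.500° from the x-axis; with |PU| = 24.6, U = (28.802, -27.657). ∠PUS = 102.5° gives US at 31.000° from the x-axis; with |US| = 18.7, S = (44.831, -18.025). Then |LS| = |S − L| = 16.485.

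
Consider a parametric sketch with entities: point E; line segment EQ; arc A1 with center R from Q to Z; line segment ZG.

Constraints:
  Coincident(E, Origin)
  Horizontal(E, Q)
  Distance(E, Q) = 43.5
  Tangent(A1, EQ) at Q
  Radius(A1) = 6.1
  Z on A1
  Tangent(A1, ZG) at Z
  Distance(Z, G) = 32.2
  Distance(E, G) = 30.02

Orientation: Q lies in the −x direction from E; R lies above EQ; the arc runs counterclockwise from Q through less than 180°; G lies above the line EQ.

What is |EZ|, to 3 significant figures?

39.2

E is at the origin; EQ is horizontal with |EQ| = 43.5 and Q on the −x side, so Q = (-43.5, 0.00). Since A1 is tangent to EQ there, RQ ⟂ EQ, so R = Q + (0, 6.1) = (-43.5, 6.10). Since RZ ⟂ ZG (tangency), |RG| = √(6.1² + 32.2²) = 32.8 regardless of where Z sits on A1. So G lies on both circle(E, 30.02) and circle(R, 32.8); the above-EQ intersection is G = (-16.7, 25.0). Z is the foot of the tangent from G: Z = (-39.1, 1.85).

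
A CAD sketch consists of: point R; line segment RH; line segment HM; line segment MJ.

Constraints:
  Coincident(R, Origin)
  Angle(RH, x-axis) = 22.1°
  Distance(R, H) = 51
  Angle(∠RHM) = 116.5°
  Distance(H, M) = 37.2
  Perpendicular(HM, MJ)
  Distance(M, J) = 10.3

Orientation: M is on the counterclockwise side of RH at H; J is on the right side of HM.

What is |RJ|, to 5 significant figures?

82.001

R is at the origin; RH runs at 22.1° with length 51.0, so H = 51.0·(cos 22.1°, sin 22.1°) = (47.253, 19.187). ∠RHM = 116.5°, so HM runs at 22.1° + (180° − 116.5°) = 85.600° from the x-axis; with |HM| = 37.2, M = H + 37.2·(cos 85.600°, sin 85.600°) = (50.107, 56.278). HM is perpendicular to MJ; with |MJ| = 10.3 on the right of HM, J = M + 10.3·(0.99705, -0.076719) = (60.377, 55.488). Then |RJ| = |J − R| = 82.001.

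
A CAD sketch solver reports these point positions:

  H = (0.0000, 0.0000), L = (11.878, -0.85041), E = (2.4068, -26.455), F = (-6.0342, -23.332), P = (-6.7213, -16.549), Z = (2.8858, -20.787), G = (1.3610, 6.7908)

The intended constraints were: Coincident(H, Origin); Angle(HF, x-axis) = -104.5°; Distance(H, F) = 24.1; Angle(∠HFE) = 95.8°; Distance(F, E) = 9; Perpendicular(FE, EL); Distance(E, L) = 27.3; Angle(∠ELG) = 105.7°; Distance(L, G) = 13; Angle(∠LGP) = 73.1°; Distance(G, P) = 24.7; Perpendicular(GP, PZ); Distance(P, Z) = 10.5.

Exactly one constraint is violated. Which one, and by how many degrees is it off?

Perpendicular(GP, PZ) — off by 4.70°.

H = (0.00, 0.00) ✓; HF at -104.5° ✓; |HF| = 24.10 ✓; ∠HFE = 95.80° ✓; |FE| = 9.000 ✓; ∠(FE, EL) = 90.00° ✓; |EL| = 27.30 ✓; ∠ELG = 105.7° ✓; |LG| = 13.00 ✓; ∠LGP = 73.10° ✓; |GP| = 24.70 ✓; ∠(GP, PZ) = 85.30° ✗; |PZ| = 10.50 ✓.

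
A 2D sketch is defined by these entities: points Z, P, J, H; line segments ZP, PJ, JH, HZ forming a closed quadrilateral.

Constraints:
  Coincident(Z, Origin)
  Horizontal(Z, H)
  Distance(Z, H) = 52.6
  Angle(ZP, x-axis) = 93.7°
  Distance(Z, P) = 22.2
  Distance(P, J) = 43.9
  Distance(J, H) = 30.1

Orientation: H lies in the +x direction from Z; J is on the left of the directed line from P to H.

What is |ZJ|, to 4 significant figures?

50.63

Checks: |PJ| = 43.90 ✓; |JH| = 30.10 ✓.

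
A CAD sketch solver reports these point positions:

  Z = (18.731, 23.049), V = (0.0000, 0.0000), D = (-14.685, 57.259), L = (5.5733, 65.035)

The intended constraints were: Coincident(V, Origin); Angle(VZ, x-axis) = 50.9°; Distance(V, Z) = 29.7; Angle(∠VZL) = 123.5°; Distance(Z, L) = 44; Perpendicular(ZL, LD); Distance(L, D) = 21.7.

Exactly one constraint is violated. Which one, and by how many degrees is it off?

Perpendicular(ZL, LD) — off by 3.60°.

V = (0.00, 0.00) ✓; VZ at 50.90° ✓; |VZ| = 29.70 ✓; ∠VZL = 123.5° ✓; |ZL| = 44.00 ✓; ∠(ZL, LD) = 93.60° ✗; |LD| = 21.70 ✓.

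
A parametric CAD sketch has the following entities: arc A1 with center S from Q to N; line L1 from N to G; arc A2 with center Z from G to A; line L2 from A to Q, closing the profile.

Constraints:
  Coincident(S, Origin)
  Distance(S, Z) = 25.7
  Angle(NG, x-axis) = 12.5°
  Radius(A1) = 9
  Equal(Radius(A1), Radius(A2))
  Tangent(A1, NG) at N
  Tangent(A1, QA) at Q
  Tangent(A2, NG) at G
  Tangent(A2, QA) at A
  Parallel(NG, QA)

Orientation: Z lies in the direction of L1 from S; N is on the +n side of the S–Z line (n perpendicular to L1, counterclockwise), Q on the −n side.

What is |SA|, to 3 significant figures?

27.2

The slot axis is L1's direction at 12.5°, so u = (cos 12.5°, sin 12.5°) = (0.976, 0.216) and n = (−sin 12.5°, cos 12.5°) = (-0.216, 0.976). S is at the origin and Z lies 25.7 along u from S, so Z = 25.7·u = (25.1, 5.56). Tangency of A1 to both parallel lines with radius 9.0 puts N and Q at S ± 9.0·n: N = (-1.95, 8.79), Q = (1.95, -8.79). Equal radii place G and A the same way about Z: G = Z + 9.0·n = (23.1, 14.3), A = Z − 9.0·n = (27.0, -3.22). Then |SA| = |A − S| = 27.2.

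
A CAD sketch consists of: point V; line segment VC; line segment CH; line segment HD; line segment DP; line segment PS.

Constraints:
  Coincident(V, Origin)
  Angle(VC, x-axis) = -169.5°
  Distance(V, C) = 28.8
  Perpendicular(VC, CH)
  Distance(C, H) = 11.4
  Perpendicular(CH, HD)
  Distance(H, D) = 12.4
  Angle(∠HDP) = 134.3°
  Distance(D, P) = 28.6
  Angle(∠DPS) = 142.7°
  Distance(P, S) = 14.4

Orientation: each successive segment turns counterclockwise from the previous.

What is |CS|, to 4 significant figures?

41.36

∠HDP = 134.3° gives DP at 56.20° from the x-axis; with |DP| = 28.6, P = (1.862, 9.568). ∠DPS = 142.7° gives PS at 93.50° from the x-axis; with |PS| = 14.4, S = (0.9831, 23.94). Then |CS| = |S − C| = 41.36.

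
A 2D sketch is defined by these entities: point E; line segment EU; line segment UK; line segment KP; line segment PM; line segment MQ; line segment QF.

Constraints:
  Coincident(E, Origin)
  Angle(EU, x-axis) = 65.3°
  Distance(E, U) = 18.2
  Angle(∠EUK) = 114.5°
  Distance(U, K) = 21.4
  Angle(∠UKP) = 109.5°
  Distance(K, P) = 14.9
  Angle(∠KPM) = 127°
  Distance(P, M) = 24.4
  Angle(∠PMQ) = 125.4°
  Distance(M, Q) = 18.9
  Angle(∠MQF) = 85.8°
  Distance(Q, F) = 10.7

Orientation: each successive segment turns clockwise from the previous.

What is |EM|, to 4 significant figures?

27.13

E is at the origin; EU runs at 65.3° with length 18.2, so U = (7.605, 16.53). ∠EUK = 114.5° gives UK at -0.2000° from the x-axis; with |UK| = 21.4, K = (29.01, 16.46). ∠UKP = 109.5° gives KP at -70.70° from the x-axis; with |KP| = 14.9, P = (33.93, 2.398). ∠KPM = 127.0° gives PM at -123.7° from the x-axis; with |PM| = 24.4, M = (20.39, -17.90). Then |EM| = |M − E| = 27.13.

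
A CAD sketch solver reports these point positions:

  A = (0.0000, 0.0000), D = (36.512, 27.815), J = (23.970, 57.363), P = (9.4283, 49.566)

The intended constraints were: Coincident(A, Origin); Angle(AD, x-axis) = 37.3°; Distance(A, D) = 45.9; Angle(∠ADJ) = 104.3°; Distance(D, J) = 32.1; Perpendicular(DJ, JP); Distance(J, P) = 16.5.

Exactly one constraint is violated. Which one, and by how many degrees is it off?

Perpendicular(DJ, JP) — off by 5.20°.

A = (0.00, 0.00) ✓; AD at 37.30° ✓; |AD| = 45.90 ✓; ∠ADJ = 104.3° ✓; |DJ| = 32.10 ✓; ∠(DJ, JP) = 95.20° ✗; |JP| = 16.50 ✓.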